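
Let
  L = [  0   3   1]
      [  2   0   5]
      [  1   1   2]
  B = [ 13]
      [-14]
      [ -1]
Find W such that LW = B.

W = [[-2], [5], [-2]]

L is on the left of W, so left-multiply by L⁻¹: W = L⁻¹B.
det L = 5; the adjugate gives L⁻¹ = [[-1, -1, 3], [1/5, -1/5, 2/5], [2/5, 3/5, -6/5]].
W = L⁻¹B = [[-1, -1, 3], [1/5, -1/5, 2/5], [2/5, 3/5, -6/5]] · [[13], [-14], [-1]] = [[-2], [5], [-2]].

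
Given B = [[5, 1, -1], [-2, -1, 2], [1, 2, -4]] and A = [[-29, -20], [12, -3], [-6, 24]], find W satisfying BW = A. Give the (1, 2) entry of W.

-6

Left-multiplying both sides by B⁻¹ gives W = B⁻¹A.
det B = -3; the adjugate gives B⁻¹ = [[0, -2/3, -1/3], [2, 19/3, 8/3], [1, 3, 1]].
W = B⁻¹A = [[0, -2/3, -1/3], [2, 19/3, 8/3], [1, 3, 1]] · [[-29, -20], [12, -3], [-6, 24]] = [[-6, -6], [2, 5], [1, -5]].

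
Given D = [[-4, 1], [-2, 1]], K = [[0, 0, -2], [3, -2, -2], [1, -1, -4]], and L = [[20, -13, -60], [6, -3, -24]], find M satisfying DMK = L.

M = [[-5, -2, -1], [5, -1, -5]]

Isolating M: multiply by D⁻¹ from the left and K⁻¹ from the right, so M = D⁻¹LK⁻¹.
det D = -2; the adjugate gives D⁻¹ = [[-1/2, 1/2], [-1, 2]].
K has determinant 2; K⁻¹ = [[3, 1, -2], [5, 1, -3], [-1/2, 0, 0]].
D⁻¹L = [[-7, 5, 18], [-8, 7, 12]].
M = (D⁻¹L)K⁻¹ = [[-5, -2, -1], [5, -1, -5]].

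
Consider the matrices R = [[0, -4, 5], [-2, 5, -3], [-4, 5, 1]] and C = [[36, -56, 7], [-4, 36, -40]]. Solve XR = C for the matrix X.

X = [[-1, -6, -6], [-4, 6, -2]]

R is on the right of X, so right-multiply by R⁻¹: X = CR⁻¹.
det R = -6, so R⁻¹ = [[-10/3, -29/6, 13/6], [-7/3, -10/3, 5/3], [-5/3, -8/3, 4/3]].
X = CR⁻¹ = [[36, -56, 7], [-4, 36, -40]] · [[-10/3, -29/6, 13/6], [-7/3, -10/3, 5/3], [-5/3, -8/3, 4/3]] = [[-1, -6, -6], [-4, 6, -2]].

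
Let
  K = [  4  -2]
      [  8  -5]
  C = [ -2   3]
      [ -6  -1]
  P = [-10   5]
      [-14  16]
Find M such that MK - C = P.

M = [[1, -2], [5, -5]]

MK = P + C = [[-12, 8], [-20, 15]].
Right-multiplying both sides by K⁻¹ gives M = (P + C)K⁻¹.
det K = -4; the adjugate gives K⁻¹ = [[5/4, -1/2], [2, -1]].
M = (P + C)K⁻¹ = [[1, -2], [5, -5]].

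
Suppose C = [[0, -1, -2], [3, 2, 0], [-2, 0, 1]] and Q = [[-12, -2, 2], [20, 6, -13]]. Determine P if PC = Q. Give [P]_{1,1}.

C is on the right of P, so right-multiply by C⁻¹: P = QC⁻¹.
det C = -5, so C⁻¹ = [[-2/5, -1/5, -4/5], [3/5, 4/5, 6/5], [-4/5, -2/5, -3/5]].
P = QC⁻¹ = [[-12, -2, 2], [20, 6, -13]] · [[-2/5, -1/5, -4/5], [3/5, 4/5, 6/5], [-4/5, -2/5, -3/5]] = [[2, 0, 6], [6, 6, -1]].

2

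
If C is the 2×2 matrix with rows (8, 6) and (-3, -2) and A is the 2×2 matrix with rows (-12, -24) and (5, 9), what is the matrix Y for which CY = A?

Since C multiplies Y on the left, Y = C⁻¹A.
det C = 2, so C⁻¹ = [[-1, -3], [3/2, 4]].
Y = C⁻¹A = [[-1, -3], [3/2, 4]] · [[-12, -24], [5, 9]] = [[-3, -3], [2, 0]].

Y = [[-3, -3], [2, 0]]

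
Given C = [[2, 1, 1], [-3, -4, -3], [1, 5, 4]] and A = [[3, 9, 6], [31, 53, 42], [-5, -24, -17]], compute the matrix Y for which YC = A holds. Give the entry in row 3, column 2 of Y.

Right-multiplying both sides by C⁻¹ gives Y = AC⁻¹.
det C = -4; the adjugate gives C⁻¹ = [[1/4, -1/4, -1/4], [-9/4, -7/4, -3/4], [11/4, 9/4, 5/4]].
Y = AC⁻¹ = [[3, 9, 6], [31, 53, 42], [-5, -24, -17]] · [[1/4, -1/4, -1/4], [-9/4, -7/4, -3/4], [11/4, 9/4, 5/4]] = [[-3, -3, 0], [4, -6, 5], [6, 5, -2]].

5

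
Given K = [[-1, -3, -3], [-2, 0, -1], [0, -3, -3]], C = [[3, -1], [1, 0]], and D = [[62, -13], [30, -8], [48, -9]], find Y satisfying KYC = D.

Y = [[-4, -2], [-3, -5], [0, -2]]

Left-multiply by K⁻¹ and right-multiply by C⁻¹: Y = K⁻¹DC⁻¹.
det K = 3, so K⁻¹ = [[-1, 0, 1], [-2, 1, 5/3], [2, -1, -2]].
det C = 1; the adjugate gives C⁻¹ = [[0, 1], [-1, 3]].
K⁻¹D = [[-14, 4], [-14, 3], [-2, 0]].
Y = (K⁻¹D)C⁻¹ = [[-4, -2], [-3, -5], [0, -2]].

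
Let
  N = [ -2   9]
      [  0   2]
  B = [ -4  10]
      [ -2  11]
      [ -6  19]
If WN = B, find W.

W = [[2, -4], [1, 1], [3, -4]]

N is on the right of W, so right-multiply by N⁻¹: W = BN⁻¹.
N has determinant -4; N⁻¹ = [[-1/2, 9/4], [0, 1/2]].
W = BN⁻¹ = [[-4, 10], [-2, 11], [-6, 19]] · [[-1/2, 9/4], [0, 1/2]] = [[2, -4], [1, 1], [3, -4]].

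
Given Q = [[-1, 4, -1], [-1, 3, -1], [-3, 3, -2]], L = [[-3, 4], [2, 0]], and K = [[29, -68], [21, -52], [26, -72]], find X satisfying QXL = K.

X = [[4, 2], [-4, -2], [-3, 1]]

X = Q⁻¹KL⁻¹ (apply Q⁻¹ on the left and L⁻¹ on the right).
Q has determinant 1; Q⁻¹ = [[-3, 5, -1], [1, -1, 0], [6, -9, 1]].
det L = -8, so L⁻¹ = [[0, 1/2], [1/4, 3/8]].
Q⁻¹K = [[-8, 16], [8, -16], [11, -12]].
X = (Q⁻¹K)L⁻¹ = [[4, 2], [-4, -2], [-3, 1]].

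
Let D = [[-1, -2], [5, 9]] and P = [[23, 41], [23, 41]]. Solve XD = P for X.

X = [[2, 5], [2, 5]]

D is on the right of X, so right-multiply by D⁻¹: X = PD⁻¹.
det D = 1; the adjugate gives D⁻¹ = [[9, 2], [-5, -1]].
X = PD⁻¹ = [[23, 41], [23, 41]] · [[9, 2], [-5, -1]] = [[2, 5], [2, 5]].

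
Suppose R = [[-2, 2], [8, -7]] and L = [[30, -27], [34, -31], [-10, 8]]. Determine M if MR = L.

M = [[-3, 3], [-5, 3], [-3, -2]]

R is on the right of M, so right-multiply by R⁻¹: M = LR⁻¹.
R has determinant -2; R⁻¹ = [[7/2, 1], [4, 1]].
M = LR⁻¹ = [[30, -27], [34, -31], [-10, 8]] · [[7/2, 1], [4, 1]] = [[-3, 3], [-5, 3], [-3, -2]].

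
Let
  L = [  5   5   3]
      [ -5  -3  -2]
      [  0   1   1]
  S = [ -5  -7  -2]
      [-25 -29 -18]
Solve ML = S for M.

Since L sits to the right of M, M = SL⁻¹.
L has determinant 5; L⁻¹ = [[-1/5, -2/5, -1/5], [1, 1, -1], [-1, -1, 2]].
M = SL⁻¹ = [[-5, -7, -2], [-25, -29, -18]] · [[-1/5, -2/5, -1/5], [1, 1, -1], [-1, -1, 2]] = [[-4, -3, 4], [-6, -1, -2]].

M = [[-4, -3, 4], [-6, -1, -2]]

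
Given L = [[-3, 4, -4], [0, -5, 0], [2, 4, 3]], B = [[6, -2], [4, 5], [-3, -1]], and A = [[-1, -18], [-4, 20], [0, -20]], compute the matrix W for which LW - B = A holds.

W = [[-3, 4], [0, -5], [1, -3]]

LW = A + B = [[5, -20], [0, 25], [-3, -21]].
Since L multiplies W on the left, W = L⁻¹(A + B).
det L = 5; the adjugate gives L⁻¹ = [[-3, -28/5, -4], [0, -1/5, 0], [2, 4, 3]].
W = L⁻¹(A + B) = [[-3, 4], [0, -5], [1, -3]].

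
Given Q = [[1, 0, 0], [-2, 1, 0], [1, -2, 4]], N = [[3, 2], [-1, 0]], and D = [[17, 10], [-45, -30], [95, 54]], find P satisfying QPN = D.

P = Q⁻¹DN⁻¹ (apply Q⁻¹ on the left and N⁻¹ on the right).
Q has determinant 4; Q⁻¹ = [[1, 0, 0], [2, 1, 0], [3/4, 1/2, 1/4]].
det N = 2; the adjugate gives N⁻¹ = [[0, -1], [1/2, 3/2]].
Q⁻¹D = [[17, 10], [-11, -10], [14, 6]].
P = (Q⁻¹D)N⁻¹ = [[5, -2], [-5, -4], [3, -5]].

P = [[5, -2], [-5, -4], [3, -5]]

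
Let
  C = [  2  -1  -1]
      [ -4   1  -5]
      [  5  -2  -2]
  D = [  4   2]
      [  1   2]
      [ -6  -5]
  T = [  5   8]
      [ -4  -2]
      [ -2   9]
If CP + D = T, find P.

P = [[2, 2], [3, -1], [0, -1]]

CP = T − D = [[1, 6], [-5, -4], [4, 14]].
Left-multiplying both sides by C⁻¹ gives P = C⁻¹(T − D).
C has determinant 6; C⁻¹ = [[-2, 0, 1], [-11/2, 1/6, 7/3], [1/2, -1/6, -1/3]].
P = C⁻¹(T − D) = [[2, 2], [3, -1], [0, -1]].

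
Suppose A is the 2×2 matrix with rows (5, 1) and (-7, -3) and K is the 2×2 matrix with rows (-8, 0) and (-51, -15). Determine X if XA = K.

Right-multiplying both sides by A⁻¹ gives X = KA⁻¹.
A has determinant -8; A⁻¹ = [[3/8, 1/8], [-7/8, -5/8]].
X = KA⁻¹ = [[-8, 0], [-51, -15]] · [[3/8, 1/8], [-7/8, -5/8]] = [[-3, -1], [-6, 3]].

X = [[-3, -1], [-6, 3]]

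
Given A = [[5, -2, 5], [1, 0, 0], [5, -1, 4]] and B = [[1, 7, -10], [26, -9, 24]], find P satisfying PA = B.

P = [[-6, 6, 5], [4, 1, 1]]

Right-multiplying both sides by A⁻¹ gives P = BA⁻¹.
det A = 3; the adjugate gives A⁻¹ = [[0, 1, 0], [-4/3, -5/3, 5/3], [-1/3, -5/3, 2/3]].
P = BA⁻¹ = [[1, 7, -10], [26, -9, 24]] · [[0, 1, 0], [-4/3, -5/3, 5/3], [-1/3, -5/3, 2/3]] = [[-6, 6, 5], [4, 1, 1]].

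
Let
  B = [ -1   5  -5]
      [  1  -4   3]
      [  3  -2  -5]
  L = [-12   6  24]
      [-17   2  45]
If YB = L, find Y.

Y = [[-2, -2, -4], [-6, -5, -6]]

Right-multiplying both sides by B⁻¹ gives Y = LB⁻¹.
det B = -6; the adjugate gives B⁻¹ = [[-13/3, -35/6, 5/6], [-7/3, -10/3, 1/3], [-5/3, -13/6, 1/6]].
Y = LB⁻¹ = [[-12, 6, 24], [-17, 2, 45]] · [[-13/3, -35/6, 5/6], [-7/3, -10/3, 1/3], [-5/3, -13/6, 1/6]] = [[-2, -2, -4], [-6, -5, -6]].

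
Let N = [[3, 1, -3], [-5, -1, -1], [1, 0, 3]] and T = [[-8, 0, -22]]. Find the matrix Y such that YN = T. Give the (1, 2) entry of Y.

N is on the right of Y, so right-multiply by N⁻¹: Y = TN⁻¹.
N has determinant 2; N⁻¹ = [[-3/2, -3/2, -2], [7, 6, 9], [1/2, 1/2, 1]].
Y = TN⁻¹ = [[-8, 0, -22]] · [[-3/2, -3/2, -2], [7, 6, 9], [1/2, 1/2, 1]] = [[1, 1, -6]].

1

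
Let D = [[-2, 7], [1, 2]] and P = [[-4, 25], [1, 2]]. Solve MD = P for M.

M = [[3, 2], [0, 1]]

Since D sits to the right of M, M = PD⁻¹.
det D = -11, so D⁻¹ = [[-2/11, 7/11], [1/11, 2/11]].
M = PD⁻¹ = [[-4, 25], [1, 2]] · [[-2/11, 7/11], [1/11, 2/11]] = [[3, 2], [0, 1]].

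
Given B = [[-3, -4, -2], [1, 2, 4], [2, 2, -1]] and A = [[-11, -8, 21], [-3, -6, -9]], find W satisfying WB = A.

B is on the right of W, so right-multiply by B⁻¹: W = AB⁻¹.
det B = -2, so B⁻¹ = [[5, 4, 6], [-9/2, -7/2, -5], [1, 1, 1]].
W = AB⁻¹ = [[-11, -8, 21], [-3, -6, -9]] · [[5, 4, 6], [-9/2, -7/2, -5], [1, 1, 1]] = [[2, 5, -5], [3, 0, 3]].

W = [[2, 5, -5], [3, 0, 3]]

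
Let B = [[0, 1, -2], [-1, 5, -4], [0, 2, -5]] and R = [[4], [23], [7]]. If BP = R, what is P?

P = [[3], [6], [1]]

B is on the left of P, so left-multiply by B⁻¹: P = B⁻¹R.
det B = -1; the adjugate gives B⁻¹ = [[17, -1, -6], [5, 0, -2], [2, 0, -1]].
P = B⁻¹R = [[17, -1, -6], [5, 0, -2], [2, 0, -1]] · [[4], [23], [7]] = [[3], [6], [1]].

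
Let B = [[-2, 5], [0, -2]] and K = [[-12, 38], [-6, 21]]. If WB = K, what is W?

Since B sits to the right of W, W = KB⁻¹.
det B = 4, so B⁻¹ = [[-1/2, -5/4], [0, -1/2]].
W = KB⁻¹ = [[-12, 38], [-6, 21]] · [[-1/2, -5/4], [0, -1/2]] = [[6, -4], [3, -3]].

W = [[6, -4], [3, -3]]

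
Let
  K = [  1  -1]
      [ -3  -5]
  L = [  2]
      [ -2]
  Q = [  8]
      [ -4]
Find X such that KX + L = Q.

X = [[4], [-2]]

KX = Q − L = [[6], [-2]].
K is on the left of X, so left-multiply by K⁻¹: X = K⁻¹(Q − L).
det K = -8; the adjugate gives K⁻¹ = [[5/8, -1/8], [-3/8, -1/8]].
X = K⁻¹(Q − L) = [[4], [-2]].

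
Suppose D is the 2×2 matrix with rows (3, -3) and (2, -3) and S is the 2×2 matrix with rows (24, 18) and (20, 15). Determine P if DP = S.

P = [[4, 3], [-4, -3]]

Since D multiplies P on the left, P = D⁻¹S.
det D = -3, so D⁻¹ = [[1, -1], [2/3, -1]].
P = D⁻¹S = [[1, -1], [2/3, -1]] · [[24, 18], [20, 15]] = [[4, 3], [-4, -3]].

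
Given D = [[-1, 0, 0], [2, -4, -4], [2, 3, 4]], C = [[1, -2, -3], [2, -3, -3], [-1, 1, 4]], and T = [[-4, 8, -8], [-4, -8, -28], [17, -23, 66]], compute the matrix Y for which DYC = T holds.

Y = [[-1, 5, 5], [-4, 2, -3], [-3, 4, 5]]

Left-multiply by D⁻¹ and right-multiply by C⁻¹: Y = D⁻¹TC⁻¹.
det D = 4; the adjugate gives D⁻¹ = [[-1, 0, 0], [-4, -1, -1], [7/2, 3/4, 1]].
C has determinant 4; C⁻¹ = [[-9/4, 5/4, -3/4], [-5/4, 1/4, -3/4], [-1/4, 1/4, 1/4]].
D⁻¹T = [[4, -8, 8], [3, -1, -6], [0, -1, 17]].
Y = (D⁻¹T)C⁻¹ = [[-1, 5, 5], [-4, 2, -3], [-3, 4, 5]].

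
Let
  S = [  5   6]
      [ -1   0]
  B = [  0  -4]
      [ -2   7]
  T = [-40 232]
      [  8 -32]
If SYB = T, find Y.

Y = S⁻¹TB⁻¹ (apply S⁻¹ on the left and B⁻¹ on the right).
S has determinant 6; S⁻¹ = [[0, -1], [1/6, 5/6]].
det B = -8; the adjugate gives B⁻¹ = [[-7/8, -1/2], [-1/4, 0]].
S⁻¹T = [[-8, 32], [0, 12]].
Y = (S⁻¹T)B⁻¹ = [[-1, 4], [-3, 0]].

Y = [[-1, 4], [-3, 0]]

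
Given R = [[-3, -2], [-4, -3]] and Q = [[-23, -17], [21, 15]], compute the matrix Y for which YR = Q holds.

R is on the right of Y, so right-multiply by R⁻¹: Y = QR⁻¹.
det R = 1, so R⁻¹ = [[-3, 2], [4, -3]].
Y = QR⁻¹ = [[-23, -17], [21, 15]] · [[-3, 2], [4, -3]] = [[1, 5], [-3, -3]].

Y = [[1, 5], [-3, -3]]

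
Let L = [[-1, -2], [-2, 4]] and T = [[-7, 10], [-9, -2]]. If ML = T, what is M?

M = [[1, 3], [5, 2]]

Right-multiplying both sides by L⁻¹ gives M = TL⁻¹.
det L = -8; the adjugate gives L⁻¹ = [[-1/2, -1/4], [-1/4, 1/8]].
M = TL⁻¹ = [[-7, 10], [-9, -2]] · [[-1/2, -1/4], [-1/4, 1/8]] = [[1, 3], [5, 2]].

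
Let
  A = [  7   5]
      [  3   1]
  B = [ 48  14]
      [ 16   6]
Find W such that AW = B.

W = [[4, 2], [4, 0]]

Left-multiplying both sides by A⁻¹ gives W = A⁻¹B.
det A = -8, so A⁻¹ = [[-1/8, 5/8], [3/8, -7/8]].
W = A⁻¹B = [[-1/8, 5/8], [3/8, -7/8]] · [[48, 14], [16, 6]] = [[4, 2], [4, 0]].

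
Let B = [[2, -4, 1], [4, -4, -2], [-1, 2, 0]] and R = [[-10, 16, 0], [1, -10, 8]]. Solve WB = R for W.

W = [[-2, -1, 2], [4, -2, -1]]

Since B sits to the right of W, W = RB⁻¹.
det B = 4; the adjugate gives B⁻¹ = [[1, 1/2, 3], [1/2, 1/4, 2], [1, 0, 2]].
W = RB⁻¹ = [[-10, 16, 0], [1, -10, 8]] · [[1, 1/2, 3], [1/2, 1/4, 2], [1, 0, 2]] = [[-2, -1, 2], [4, -2, -1]].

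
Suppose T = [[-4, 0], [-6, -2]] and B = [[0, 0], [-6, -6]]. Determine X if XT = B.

Since T sits to the right of X, X = BT⁻¹.
T has determinant 8; T⁻¹ = [[-1/4, 0], [3/4, -1/2]].
X = BT⁻¹ = [[0, 0], [-6, -6]] · [[-1/4, 0], [3/4, -1/2]] = [[0, 0], [-3, 3]].

X = [[0, 0], [-3, 3]]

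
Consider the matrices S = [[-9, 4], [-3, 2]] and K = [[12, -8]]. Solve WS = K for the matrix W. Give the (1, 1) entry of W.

0

Since S sits to the right of W, W = KS⁻¹.
det S = -6, so S⁻¹ = [[-1/3, 2/3], [-1/2, 3/2]].
W = KS⁻¹ = [[12, -8]] · [[-1/3, 2/3], [-1/2, 3/2]] = [[0, -4]].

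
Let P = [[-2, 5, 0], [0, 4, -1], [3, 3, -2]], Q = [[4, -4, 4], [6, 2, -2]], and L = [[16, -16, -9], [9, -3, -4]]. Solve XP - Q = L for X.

XP = L + Q = [[20, -20, -5], [15, -1, -6]].
P is on the right of X, so right-multiply by P⁻¹: X = (L + Q)P⁻¹.
det P = -5; the adjugate gives P⁻¹ = [[1, -2, 1], [3/5, -4/5, 2/5], [12/5, -21/5, 8/5]].
X = (L + Q)P⁻¹ = [[-4, -3, 4], [0, -4, 5]].

X = [[-4, -3, 4], [0, -4, 5]]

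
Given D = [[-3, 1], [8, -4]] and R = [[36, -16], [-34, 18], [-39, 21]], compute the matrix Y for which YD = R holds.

Since D sits to the right of Y, Y = RD⁻¹.
det D = 4; the adjugate gives D⁻¹ = [[-1, -1/4], [-2, -3/4]].
Y = RD⁻¹ = [[36, -16], [-34, 18], [-39, 21]] · [[-1, -1/4], [-2, -3/4]] = [[-4, 3], [-2, -5], [-3, -6]].

Y = [[-4, 3], [-2, -5], [-3, -6]]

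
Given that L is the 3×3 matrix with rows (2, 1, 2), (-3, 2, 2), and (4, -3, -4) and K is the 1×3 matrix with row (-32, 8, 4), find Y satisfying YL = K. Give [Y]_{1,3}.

Right-multiplying both sides by L⁻¹ gives Y = KL⁻¹.
det L = -6, so L⁻¹ = [[1/3, 1/3, 1/3], [2/3, 8/3, 5/3], [-1/6, -5/3, -7/6]].
Y = KL⁻¹ = [[-32, 8, 4]] · [[1/3, 1/3, 1/3], [2/3, 8/3, 5/3], [-1/6, -5/3, -7/6]] = [[-6, 4, -2]].

-2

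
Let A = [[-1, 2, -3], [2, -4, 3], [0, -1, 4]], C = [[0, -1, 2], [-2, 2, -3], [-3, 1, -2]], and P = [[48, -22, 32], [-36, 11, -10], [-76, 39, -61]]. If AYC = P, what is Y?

Y = [[-3, -2, 0], [-5, -1, 2], [1, 4, 4]]

Isolating Y: multiply by A⁻¹ from the left and C⁻¹ from the right, so Y = A⁻¹PC⁻¹.
det A = 3, so A⁻¹ = [[-13/3, -5/3, -2], [-8/3, -4/3, -1], [-2/3, -1/3, 0]].
det C = 3; the adjugate gives C⁻¹ = [[-1/3, 0, -1/3], [5/3, 2, -4/3], [4/3, 1, -2/3]].
A⁻¹P = [[4, -1, 0], [-4, 5, -11], [-20, 11, -18]].
Y = (A⁻¹P)C⁻¹ = [[-3, -2, 0], [-5, -1, 2], [1, 4, 4]].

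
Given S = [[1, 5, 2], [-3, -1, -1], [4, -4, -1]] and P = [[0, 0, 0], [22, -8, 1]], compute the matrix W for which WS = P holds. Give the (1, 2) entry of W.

S is on the right of W, so right-multiply by S⁻¹: W = PS⁻¹.
det S = -6, so S⁻¹ = [[1/2, 1/2, 1/2], [7/6, 3/2, 5/6], [-8/3, -4, -7/3]].
W = PS⁻¹ = [[0, 0, 0], [22, -8, 1]] · [[1/2, 1/2, 1/2], [7/6, 3/2, 5/6], [-8/3, -4, -7/3]] = [[0, 0, 0], [-1, -5, 2]].

0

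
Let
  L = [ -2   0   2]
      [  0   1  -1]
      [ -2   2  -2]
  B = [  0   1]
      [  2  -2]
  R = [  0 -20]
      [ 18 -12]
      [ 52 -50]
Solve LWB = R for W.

W = [[5, -4], [1, 5], [-5, -4]]

Left-multiply by L⁻¹ and right-multiply by B⁻¹: W = L⁻¹RB⁻¹.
det L = 4, so L⁻¹ = [[0, 1, -1/2], [1/2, 2, -1/2], [1/2, 1, -1/2]].
B has determinant -2; B⁻¹ = [[1, 1/2], [1, 0]].
L⁻¹R = [[-8, 13], [10, -9], [-8, 3]].
W = (L⁻¹R)B⁻¹ = [[5, -4], [1, 5], [-5, -4]].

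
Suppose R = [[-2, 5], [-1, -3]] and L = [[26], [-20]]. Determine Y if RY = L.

Y = [[2], [6]]

Left-multiplying both sides by R⁻¹ gives Y = R⁻¹L.
R has determinant 11; R⁻¹ = [[-3/11, -5/11], [1/11, -2/11]].
Y = R⁻¹L = [[-3/11, -5/11], [1/11, -2/11]] · [[26], [-20]] = [[2], [6]].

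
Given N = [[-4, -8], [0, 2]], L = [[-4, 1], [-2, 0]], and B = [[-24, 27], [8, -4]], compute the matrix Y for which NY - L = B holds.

NY = B + L = [[-28, 28], [6, -4]].
N is on the left of Y, so left-multiply by N⁻¹: Y = N⁻¹(B + L).
N has determinant -8; N⁻¹ = [[-1/4, -1], [0, 1/2]].
Y = N⁻¹(B + L) = [[1, -3], [3, -2]].

Y = [[1, -3], [3, -2]]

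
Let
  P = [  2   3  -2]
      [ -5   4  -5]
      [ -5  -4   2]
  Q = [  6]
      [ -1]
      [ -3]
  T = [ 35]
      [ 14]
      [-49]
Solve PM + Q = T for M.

M = [[4], [5], [-3]]

PM = T − Q = [[29], [15], [-46]].
Since P multiplies M on the left, M = P⁻¹(T − Q).
det P = 1; the adjugate gives P⁻¹ = [[-12, 2, -7], [35, -6, 20], [40, -7, 23]].
M = P⁻¹(T − Q) = [[4], [5], [-3]].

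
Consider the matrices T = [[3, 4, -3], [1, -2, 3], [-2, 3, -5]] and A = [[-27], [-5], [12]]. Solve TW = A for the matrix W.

W = [[-5], [-6], [-4]]

T is on the left of W, so left-multiply by T⁻¹: W = T⁻¹A.
T has determinant 2; T⁻¹ = [[1/2, 11/2, 3], [-1/2, -21/2, -6], [-1/2, -17/2, -5]].
W = T⁻¹A = [[1/2, 11/2, 3], [-1/2, -21/2, -6], [-1/2, -17/2, -5]] · [[-27], [-5], [12]] = [[-5], [-6], [-4]].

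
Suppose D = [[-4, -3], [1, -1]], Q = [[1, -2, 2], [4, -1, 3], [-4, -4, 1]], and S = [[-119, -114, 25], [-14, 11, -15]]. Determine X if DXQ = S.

Isolating X: multiply by D⁻¹ from the left and Q⁻¹ from the right, so X = D⁻¹SQ⁻¹.
det D = 7; the adjugate gives D⁻¹ = [[-1/7, 3/7], [-1/7, -4/7]].
Q has determinant 3; Q⁻¹ = [[11/3, -2, -4/3], [-16/3, 3, 5/3], [-20/3, 4, 7/3]].
D⁻¹S = [[11, 21, -10], [25, 10, 5]].
X = (D⁻¹S)Q⁻¹ = [[-5, 1, -3], [5, 0, -5]].

X = [[-5, 1, -3], [5, 0, -5]]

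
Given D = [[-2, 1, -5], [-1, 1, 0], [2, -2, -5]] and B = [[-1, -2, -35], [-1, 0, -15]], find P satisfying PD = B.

Right-multiplying both sides by D⁻¹ gives P = BD⁻¹.
D has determinant 5; D⁻¹ = [[-1, 3, 1], [-1, 4, 1], [0, -2/5, -1/5]].
P = BD⁻¹ = [[-1, -2, -35], [-1, 0, -15]] · [[-1, 3, 1], [-1, 4, 1], [0, -2/5, -1/5]] = [[3, 3, 4], [1, 3, 2]].

P = [[3, 3, 4], [1, 3, 2]]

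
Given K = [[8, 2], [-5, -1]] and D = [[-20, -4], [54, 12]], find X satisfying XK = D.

X = [[0, 4], [3, -6]]

K is on the right of X, so right-multiply by K⁻¹: X = DK⁻¹.
det K = 2; the adjugate gives K⁻¹ = [[-1/2, -1], [5/2, 4]].
X = DK⁻¹ = [[-20, -4], [54, 12]] · [[-1/2, -1], [5/2, 4]] = [[0, 4], [3, -6]].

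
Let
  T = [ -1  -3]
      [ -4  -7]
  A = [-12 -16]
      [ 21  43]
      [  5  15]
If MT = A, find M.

M = [[-4, 4], [-5, -4], [-5, 0]]

Since T sits to the right of M, M = AT⁻¹.
det T = -5, so T⁻¹ = [[7/5, -3/5], [-4/5, 1/5]].
M = AT⁻¹ = [[-12, -16], [21, 43], [5, 15]] · [[7/5, -3/5], [-4/5, 1/5]] = [[-4, 4], [-5, -4], [-5, 0]].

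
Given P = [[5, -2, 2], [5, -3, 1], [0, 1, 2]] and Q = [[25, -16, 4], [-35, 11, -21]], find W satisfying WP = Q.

P is on the right of W, so right-multiply by P⁻¹: W = QP⁻¹.
P has determinant -5; P⁻¹ = [[7/5, -6/5, -4/5], [2, -2, -1], [-1, 1, 1]].
W = QP⁻¹ = [[25, -16, 4], [-35, 11, -21]] · [[7/5, -6/5, -4/5], [2, -2, -1], [-1, 1, 1]] = [[-1, 6, 0], [-6, -1, -4]].

W = [[-1, 6, 0], [-6, -1, -4]]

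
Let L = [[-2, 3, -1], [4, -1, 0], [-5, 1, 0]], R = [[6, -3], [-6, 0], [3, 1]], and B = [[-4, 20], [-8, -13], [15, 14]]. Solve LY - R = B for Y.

LY = B + R = [[2, 17], [-14, -13], [18, 15]].
Left-multiplying both sides by L⁻¹ gives Y = L⁻¹(B + R).
L has determinant 1; L⁻¹ = [[0, -1, -1], [0, -5, -4], [-1, -13, -10]].
Y = L⁻¹(B + R) = [[-4, -2], [-2, 5], [0, 2]].

Y = [[-4, -2], [-2, 5], [0, 2]]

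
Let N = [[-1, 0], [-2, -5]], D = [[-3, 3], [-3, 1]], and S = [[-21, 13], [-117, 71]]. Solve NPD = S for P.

P = [[-3, -4], [-2, -3]]

P = N⁻¹SD⁻¹ (apply N⁻¹ on the left and D⁻¹ on the right).
det N = 5; the adjugate gives N⁻¹ = [[-1, 0], [2/5, -1/5]].
det D = 6, so D⁻¹ = [[1/6, -1/2], [1/2, -1/2]].
N⁻¹S = [[21, -13], [15, -9]].
P = (N⁻¹S)D⁻¹ = [[-3, -4], [-2, -3]].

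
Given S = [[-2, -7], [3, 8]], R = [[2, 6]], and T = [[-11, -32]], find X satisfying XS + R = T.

X = [[2, -3]]

XS = T − R = [[-13, -38]].
S is on the right of X, so right-multiply by S⁻¹: X = (T − R)S⁻¹.
det S = 5, so S⁻¹ = [[8/5, 7/5], [-3/5, -2/5]].
X = (T − R)S⁻¹ = [[2, -3]].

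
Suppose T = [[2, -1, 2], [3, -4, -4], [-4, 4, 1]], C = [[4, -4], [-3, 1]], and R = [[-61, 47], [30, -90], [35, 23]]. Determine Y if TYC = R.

Isolating Y: multiply by T⁻¹ from the left and C⁻¹ from the right, so Y = T⁻¹RC⁻¹.
T has determinant 3; T⁻¹ = [[4, 3, 4], [13/3, 10/3, 14/3], [-4/3, -4/3, -5/3]].
C has determinant -8; C⁻¹ = [[-1/8, -1/2], [-3/8, -1/2]].
T⁻¹R = [[-14, 10], [-1, 11], [-17, 19]].
Y = (T⁻¹R)C⁻¹ = [[-2, 2], [-4, -5], [-5, -1]].

Y = [[-2, 2], [-4, -5], [-5, -1]]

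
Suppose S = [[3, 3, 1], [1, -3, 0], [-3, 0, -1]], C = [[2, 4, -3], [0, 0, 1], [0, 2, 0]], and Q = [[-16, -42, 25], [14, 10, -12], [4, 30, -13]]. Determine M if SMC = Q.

Isolating M: multiply by S⁻¹ from the left and C⁻¹ from the right, so M = S⁻¹QC⁻¹.
det S = 3, so S⁻¹ = [[1, 1, 1], [1/3, 0, 1/3], [-3, -3, -4]].
det C = -4, so C⁻¹ = [[1/2, 3/2, -1], [0, 0, 1/2], [0, 1, 0]].
S⁻¹Q = [[2, -2, 0], [-4, -4, 4], [-10, -24, 13]].
M = (S⁻¹Q)C⁻¹ = [[1, 3, -3], [-2, -2, 2], [-5, -2, -2]].

M = [[1, 3, -3], [-2, -2, 2], [-5, -2, -2]]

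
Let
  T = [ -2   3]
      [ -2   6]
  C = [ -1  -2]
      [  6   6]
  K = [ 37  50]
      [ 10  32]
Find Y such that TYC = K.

Left-multiply by T⁻¹ and right-multiply by C⁻¹: Y = T⁻¹KC⁻¹.
det T = -6, so T⁻¹ = [[-1, 1/2], [-1/3, 1/3]].
det C = 6, so C⁻¹ = [[1, 1/3], [-1, -1/6]].
T⁻¹K = [[-32, -34], [-9, -6]].
Y = (T⁻¹K)C⁻¹ = [[2, -5], [-3, -2]].

Y = [[2, -5], [-3, -2]]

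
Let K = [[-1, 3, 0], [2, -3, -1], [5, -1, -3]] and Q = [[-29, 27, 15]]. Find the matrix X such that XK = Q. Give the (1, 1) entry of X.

2

Right-multiplying both sides by K⁻¹ gives X = QK⁻¹.
K has determinant -5; K⁻¹ = [[-8/5, -9/5, 3/5], [-1/5, -3/5, 1/5], [-13/5, -14/5, 3/5]].
X = QK⁻¹ = [[-29, 27, 15]] · [[-8/5, -9/5, 3/5], [-1/5, -3/5, 1/5], [-13/5, -14/5, 3/5]] = [[2, -6, -3]].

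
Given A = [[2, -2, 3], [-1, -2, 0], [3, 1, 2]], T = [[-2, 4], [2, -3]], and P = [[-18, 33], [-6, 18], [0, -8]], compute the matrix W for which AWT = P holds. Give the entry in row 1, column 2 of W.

2

Isolating W: multiply by A⁻¹ from the left and T⁻¹ from the right, so W = A⁻¹PT⁻¹.
det A = 3, so A⁻¹ = [[-4/3, 7/3, 2], [2/3, -5/3, -1], [5/3, -8/3, -2]].
det T = -2; the adjugate gives T⁻¹ = [[3/2, 2], [1, 1]].
A⁻¹P = [[10, -18], [-2, 0], [-14, 23]].
W = (A⁻¹P)T⁻¹ = [[-3, 2], [-3, -4], [2, -5]].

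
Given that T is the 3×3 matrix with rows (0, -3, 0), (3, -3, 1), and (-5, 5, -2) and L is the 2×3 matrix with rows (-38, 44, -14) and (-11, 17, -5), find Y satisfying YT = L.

Y = [[-2, -6, 4], [-2, 3, 4]]

Right-multiplying both sides by T⁻¹ gives Y = LT⁻¹.
det T = -3, so T⁻¹ = [[-1/3, 2, 1], [-1/3, 0, 0], [0, -5, -3]].
Y = LT⁻¹ = [[-38, 44, -14], [-11, 17, -5]] · [[-1/3, 2, 1], [-1/3, 0, 0], [0, -5, -3]] = [[-2, -6, 4], [-2, 3, 4]].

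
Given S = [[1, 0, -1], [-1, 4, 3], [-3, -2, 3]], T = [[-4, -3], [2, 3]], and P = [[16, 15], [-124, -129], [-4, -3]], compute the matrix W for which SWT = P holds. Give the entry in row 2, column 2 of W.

Left-multiply by S⁻¹ and right-multiply by T⁻¹: W = S⁻¹PT⁻¹.
det S = 4, so S⁻¹ = [[9/2, 1/2, 1], [-3/2, 0, -1/2], [7/2, 1/2, 1]].
det T = -6; the adjugate gives T⁻¹ = [[-1/2, -1/2], [1/3, 2/3]].
S⁻¹P = [[6, 0], [-22, -21], [-10, -15]].
W = (S⁻¹P)T⁻¹ = [[-3, -3], [4, -3], [0, -5]].

-3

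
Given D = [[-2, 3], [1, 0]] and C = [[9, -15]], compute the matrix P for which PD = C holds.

Right-multiplying both sides by D⁻¹ gives P = CD⁻¹.
det D = -3; the adjugate gives D⁻¹ = [[0, 1], [1/3, 2/3]].
P = CD⁻¹ = [[9, -15]] · [[0, 1], [1/3, 2/3]] = [[-5, -1]].

P = [[-5, -1]]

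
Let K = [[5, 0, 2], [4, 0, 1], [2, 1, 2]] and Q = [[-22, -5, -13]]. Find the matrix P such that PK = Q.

P = [[0, -3, -5]]

Right-multiplying both sides by K⁻¹ gives P = QK⁻¹.
det K = 3, so K⁻¹ = [[-1/3, 2/3, 0], [-2, 2, 1], [4/3, -5/3, 0]].
P = QK⁻¹ = [[-22, -5, -13]] · [[-1/3, 2/3, 0], [-2, 2, 1], [4/3, -5/3, 0]] = [[0, -3, -5]].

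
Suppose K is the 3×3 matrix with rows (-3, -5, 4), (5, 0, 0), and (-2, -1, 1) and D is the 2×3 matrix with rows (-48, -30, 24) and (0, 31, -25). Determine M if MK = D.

Right-multiplying both sides by K⁻¹ gives M = DK⁻¹.
det K = 5; the adjugate gives K⁻¹ = [[0, 1/5, 0], [-1, 1, 4], [-1, 7/5, 5]].
M = DK⁻¹ = [[-48, -30, 24], [0, 31, -25]] · [[0, 1/5, 0], [-1, 1, 4], [-1, 7/5, 5]] = [[6, -6, 0], [-6, -4, -1]].

M = [[6, -6, 0], [-6, -4, -1]]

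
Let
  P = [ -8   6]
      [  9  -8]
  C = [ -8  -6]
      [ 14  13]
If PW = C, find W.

Since P multiplies W on the left, W = P⁻¹C.
det P = 10; the adjugate gives P⁻¹ = [[-4/5, -3/5], [-9/10, -4/5]].
W = P⁻¹C = [[-4/5, -3/5], [-9/10, -4/5]] · [[-8, -6], [14, 13]] = [[-2, -3], [-4, -5]].

W = [[-2, -3], [-4, -5]]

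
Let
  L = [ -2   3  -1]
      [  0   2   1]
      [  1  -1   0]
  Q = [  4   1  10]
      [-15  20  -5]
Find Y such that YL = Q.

Y = [[-5, 5, -6], [5, 0, -5]]

Since L sits to the right of Y, Y = QL⁻¹.
L has determinant 3; L⁻¹ = [[1/3, 1/3, 5/3], [1/3, 1/3, 2/3], [-2/3, 1/3, -4/3]].
Y = QL⁻¹ = [[4, 1, 10], [-15, 20, -5]] · [[1/3, 1/3, 5/3], [1/3, 1/3, 2/3], [-2/3, 1/3, -4/3]] = [[-5, 5, -6], [5, 0, -5]].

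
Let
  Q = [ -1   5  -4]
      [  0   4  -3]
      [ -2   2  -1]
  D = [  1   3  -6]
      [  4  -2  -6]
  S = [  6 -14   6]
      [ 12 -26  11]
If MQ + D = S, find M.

M = [[-1, -2, -2], [-2, -2, -3]]

MQ = S − D = [[5, -17, 12], [8, -24, 17]].
Right-multiplying both sides by Q⁻¹ gives M = (S − D)Q⁻¹.
Q has determinant -4; Q⁻¹ = [[-1/2, 3/4, -1/4], [-3/2, 7/4, 3/4], [-2, 2, 1]].
M = (S − D)Q⁻¹ = [[-1, -2, -2], [-2, -2, -3]].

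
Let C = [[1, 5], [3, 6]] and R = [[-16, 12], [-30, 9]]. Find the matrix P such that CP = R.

Left-multiplying both sides by C⁻¹ gives P = C⁻¹R.
C has determinant -9; C⁻¹ = [[-2/3, 5/9], [1/3, -1/9]].
P = C⁻¹R = [[-2/3, 5/9], [1/3, -1/9]] · [[-16, 12], [-30, 9]] = [[-6, -3], [-2, 3]].

P = [[-6, -3], [-2, 3]]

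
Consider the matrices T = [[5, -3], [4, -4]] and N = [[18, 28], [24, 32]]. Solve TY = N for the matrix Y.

T is on the left of Y, so left-multiply by T⁻¹: Y = T⁻¹N.
det T = -8, so T⁻¹ = [[1/2, -3/8], [1/2, -5/8]].
Y = T⁻¹N = [[1/2, -3/8], [1/2, -5/8]] · [[18, 28], [24, 32]] = [[0, 2], [-6, -6]].

Y = [[0, 2], [-6, -6]]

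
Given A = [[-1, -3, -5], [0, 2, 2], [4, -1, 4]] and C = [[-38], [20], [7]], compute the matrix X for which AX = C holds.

X = [[-2], [5], [5]]

A is on the left of X, so left-multiply by A⁻¹: X = A⁻¹C.
A has determinant 6; A⁻¹ = [[5/3, 17/6, 2/3], [4/3, 8/3, 1/3], [-4/3, -13/6, -1/3]].
X = A⁻¹C = [[5/3, 17/6, 2/3], [4/3, 8/3, 1/3], [-4/3, -13/6, -1/3]] · [[-38], [20], [7]] = [[-2], [5], [5]].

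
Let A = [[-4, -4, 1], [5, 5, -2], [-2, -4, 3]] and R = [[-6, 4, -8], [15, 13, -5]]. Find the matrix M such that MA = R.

A is on the right of M, so right-multiply by A⁻¹: M = RA⁻¹.
A has determinant 6; A⁻¹ = [[7/6, 4/3, 1/2], [-11/6, -5/3, -1/2], [-5/3, -4/3, 0]].
M = RA⁻¹ = [[-6, 4, -8], [15, 13, -5]] · [[7/6, 4/3, 1/2], [-11/6, -5/3, -1/2], [-5/3, -4/3, 0]] = [[-1, -4, -5], [2, 5, 1]].

M = [[-1, -4, -5], [2, 5, 1]]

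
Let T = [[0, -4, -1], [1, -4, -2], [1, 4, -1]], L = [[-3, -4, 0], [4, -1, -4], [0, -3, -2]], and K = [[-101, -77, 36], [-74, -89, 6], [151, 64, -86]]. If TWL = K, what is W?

W = [[4, 4, -3], [-5, 4, -1], [1, -5, 0]]

Left-multiply by T⁻¹ and right-multiply by L⁻¹: W = T⁻¹KL⁻¹.
T has determinant -4; T⁻¹ = [[-3, 2, -1], [1/4, -1/4, 1/4], [-2, 1, -1]].
det L = -2; the adjugate gives L⁻¹ = [[5, 4, -8], [-4, -3, 6], [6, 9/2, -19/2]].
T⁻¹K = [[4, -11, -10], [31, 19, -14], [-23, 1, 20]].
W = (T⁻¹K)L⁻¹ = [[4, 4, -3], [-5, 4, -1], [1, -5, 0]].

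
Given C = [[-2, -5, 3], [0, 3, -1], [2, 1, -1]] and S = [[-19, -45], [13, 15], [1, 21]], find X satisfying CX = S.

X = [[-2, 6], [4, 3], [-1, -6]]

C is on the left of X, so left-multiply by C⁻¹: X = C⁻¹S.
det C = -4; the adjugate gives C⁻¹ = [[1/2, 1/2, 1], [1/2, 1, 1/2], [3/2, 2, 3/2]].
X = C⁻¹S = [[1/2, 1/2, 1], [1/2, 1, 1/2], [3/2, 2, 3/2]] · [[-19, -45], [13, 15], [1, 21]] = [[-2, 6], [4, 3], [-1, -6]].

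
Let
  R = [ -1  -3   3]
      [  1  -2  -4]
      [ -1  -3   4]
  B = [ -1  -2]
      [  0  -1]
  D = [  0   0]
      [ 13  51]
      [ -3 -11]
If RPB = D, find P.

Isolating P: multiply by R⁻¹ from the left and B⁻¹ from the right, so P = R⁻¹DB⁻¹.
R has determinant 5; R⁻¹ = [[-4, 3/5, 18/5], [0, -1/5, -1/5], [-1, 0, 1]].
det B = 1; the adjugate gives B⁻¹ = [[-1, 2], [0, -1]].
R⁻¹D = [[-3, -9], [-2, -8], [-3, -11]].
P = (R⁻¹D)B⁻¹ = [[3, 3], [2, 4], [3, 5]].

P = [[3, 3], [2, 4], [3, 5]]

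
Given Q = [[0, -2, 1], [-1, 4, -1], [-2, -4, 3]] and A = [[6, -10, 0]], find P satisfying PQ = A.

P = [[-1, -4, -1]]

Right-multiplying both sides by Q⁻¹ gives P = AQ⁻¹.
det Q = 2; the adjugate gives Q⁻¹ = [[4, 1, -1], [5/2, 1, -1/2], [6, 2, -1]].
P = AQ⁻¹ = [[6, -10, 0]] · [[4, 1, -1], [5/2, 1, -1/2], [6, 2, -1]] = [[-1, -4, -1]].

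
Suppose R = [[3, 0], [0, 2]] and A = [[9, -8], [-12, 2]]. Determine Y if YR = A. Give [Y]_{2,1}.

-4

Since R sits to the right of Y, Y = AR⁻¹.
det R = 6; the adjugate gives R⁻¹ = [[1/3, 0], [0, 1/2]].
Y = AR⁻¹ = [[9, -8], [-12, 2]] · [[1/3, 0], [0, 1/2]] = [[3, -4], [-4, 1]].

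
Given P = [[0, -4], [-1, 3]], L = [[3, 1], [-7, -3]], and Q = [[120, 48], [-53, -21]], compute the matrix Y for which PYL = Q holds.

Isolating Y: multiply by P⁻¹ from the left and L⁻¹ from the right, so Y = P⁻¹QL⁻¹.
det P = -4; the adjugate gives P⁻¹ = [[-3/4, -1], [-1/4, 0]].
L has determinant -2; L⁻¹ = [[3/2, 1/2], [-7/2, -3/2]].
P⁻¹Q = [[-37, -15], [-30, -12]].
Y = (P⁻¹Q)L⁻¹ = [[-3, 4], [-3, 3]].

Y = [[-3, 4], [-3, 3]]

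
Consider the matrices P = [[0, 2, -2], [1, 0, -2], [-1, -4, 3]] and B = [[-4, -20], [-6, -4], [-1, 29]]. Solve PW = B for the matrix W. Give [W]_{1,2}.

6

P is on the left of W, so left-multiply by P⁻¹: W = P⁻¹B.
P has determinant 6; P⁻¹ = [[-4/3, 1/3, -2/3], [-1/6, -1/3, -1/3], [-2/3, -1/3, -1/3]].
W = P⁻¹B = [[-4/3, 1/3, -2/3], [-1/6, -1/3, -1/3], [-2/3, -1/3, -1/3]] · [[-4, -20], [-6, -4], [-1, 29]] = [[4, 6], [3, -5], [5, 5]].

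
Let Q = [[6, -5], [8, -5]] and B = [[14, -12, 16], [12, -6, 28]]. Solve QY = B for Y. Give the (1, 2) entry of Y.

3

Left-multiplying both sides by Q⁻¹ gives Y = Q⁻¹B.
det Q = 10; the adjugate gives Q⁻¹ = [[-1/2, 1/2], [-4/5, 3/5]].
Y = Q⁻¹B = [[-1/2, 1/2], [-4/5, 3/5]] · [[14, -12, 16], [12, -6, 28]] = [[-1, 3, 6], [-4, 6, 4]].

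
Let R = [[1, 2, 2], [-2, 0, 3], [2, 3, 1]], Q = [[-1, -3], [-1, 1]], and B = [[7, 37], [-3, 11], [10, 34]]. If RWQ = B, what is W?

W = R⁻¹BQ⁻¹ (apply R⁻¹ on the left and Q⁻¹ on the right).
R has determinant -5; R⁻¹ = [[9/5, -4/5, -6/5], [-8/5, 3/5, 7/5], [6/5, -1/5, -4/5]].
det Q = -4, so Q⁻¹ = [[-1/4, -3/4], [-1/4, 1/4]].
R⁻¹B = [[3, 17], [1, -5], [1, 15]].
W = (R⁻¹B)Q⁻¹ = [[-5, 2], [1, -2], [-4, 3]].

W = [[-5, 2], [1, -2], [-4, 3]]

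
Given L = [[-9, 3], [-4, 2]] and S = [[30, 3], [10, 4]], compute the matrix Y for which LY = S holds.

Y = [[-5, 1], [-5, 4]]

Since L multiplies Y on the left, Y = L⁻¹S.
L has determinant -6; L⁻¹ = [[-1/3, 1/2], [-2/3, 3/2]].
Y = L⁻¹S = [[-1/3, 1/2], [-2/3, 3/2]] · [[30, 3], [10, 4]] = [[-5, 1], [-5, 4]].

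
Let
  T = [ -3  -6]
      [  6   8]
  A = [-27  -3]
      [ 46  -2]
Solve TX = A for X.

T is on the left of X, so left-multiply by T⁻¹: X = T⁻¹A.
det T = 12, so T⁻¹ = [[2/3, 1/2], [-1/2, -1/4]].
X = T⁻¹A = [[2/3, 1/2], [-1/2, -1/4]] · [[-27, -3], [46, -2]] = [[5, -3], [2, 2]].

X = [[5, -3], [2, 2]]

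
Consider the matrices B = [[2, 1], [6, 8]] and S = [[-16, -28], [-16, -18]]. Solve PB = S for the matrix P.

B is on the right of P, so right-multiply by B⁻¹: P = SB⁻¹.
B has determinant 10; B⁻¹ = [[4/5, -1/10], [-3/5, 1/5]].
P = SB⁻¹ = [[-16, -28], [-16, -18]] · [[4/5, -1/10], [-3/5, 1/5]] = [[4, -4], [-2, -2]].

P = [[4, -4], [-2, -2]]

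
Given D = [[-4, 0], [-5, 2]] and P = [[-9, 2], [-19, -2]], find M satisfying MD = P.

Right-multiplying both sides by D⁻¹ gives M = PD⁻¹.
det D = -8, so D⁻¹ = [[-1/4, 0], [-5/8, 1/2]].
M = PD⁻¹ = [[-9, 2], [-19, -2]] · [[-1/4, 0], [-5/8, 1/2]] = [[1, 1], [6, -1]].

M = [[1, 1], [6, -1]]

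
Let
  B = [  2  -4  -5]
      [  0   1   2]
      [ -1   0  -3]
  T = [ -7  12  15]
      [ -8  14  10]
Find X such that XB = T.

Since B sits to the right of X, X = TB⁻¹.
det B = -3, so B⁻¹ = [[1, 4, 1], [2/3, 11/3, 4/3], [-1/3, -4/3, -2/3]].
X = TB⁻¹ = [[-7, 12, 15], [-8, 14, 10]] · [[1, 4, 1], [2/3, 11/3, 4/3], [-1/3, -4/3, -2/3]] = [[-4, -4, -1], [-2, 6, 4]].

X = [[-4, -4, -1], [-2, 6, 4]]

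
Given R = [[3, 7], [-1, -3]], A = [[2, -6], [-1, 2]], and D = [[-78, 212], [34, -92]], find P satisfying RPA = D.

Left-multiply by R⁻¹ and right-multiply by A⁻¹: P = R⁻¹DA⁻¹.
det R = -2; the adjugate gives R⁻¹ = [[3/2, 7/2], [-1/2, -3/2]].
det A = -2, so A⁻¹ = [[-1, -3], [-1/2, -1]].
R⁻¹D = [[2, -4], [-12, 32]].
P = (R⁻¹D)A⁻¹ = [[0, -2], [-4, 4]].

P = [[0, -2], [-4, 4]]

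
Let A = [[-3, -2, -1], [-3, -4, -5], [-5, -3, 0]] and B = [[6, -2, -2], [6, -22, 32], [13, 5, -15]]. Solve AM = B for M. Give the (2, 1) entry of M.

-6

Left-multiplying both sides by A⁻¹ gives M = A⁻¹B.
A has determinant 6; A⁻¹ = [[-5/2, 1/2, 1], [25/6, -5/6, -2], [-11/6, 1/6, 1]].
M = A⁻¹B = [[-5/2, 1/2, 1], [25/6, -5/6, -2], [-11/6, 1/6, 1]] · [[6, -2, -2], [6, -22, 32], [13, 5, -15]] = [[1, -1, 6], [-6, 0, -5], [3, 5, -6]].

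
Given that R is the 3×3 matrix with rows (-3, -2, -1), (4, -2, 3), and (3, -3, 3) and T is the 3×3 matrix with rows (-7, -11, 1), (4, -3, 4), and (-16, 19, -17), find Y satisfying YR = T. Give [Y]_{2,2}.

-2

R is on the right of Y, so right-multiply by R⁻¹: Y = TR⁻¹.
R has determinant 3; R⁻¹ = [[1, 3, -8/3], [-1, -2, 5/3], [-2, -5, 14/3]].
Y = TR⁻¹ = [[-7, -11, 1], [4, -3, 4], [-16, 19, -17]] · [[1, 3, -8/3], [-1, -2, 5/3], [-2, -5, 14/3]] = [[2, -4, 5], [-1, -2, 3], [-1, -1, -5]].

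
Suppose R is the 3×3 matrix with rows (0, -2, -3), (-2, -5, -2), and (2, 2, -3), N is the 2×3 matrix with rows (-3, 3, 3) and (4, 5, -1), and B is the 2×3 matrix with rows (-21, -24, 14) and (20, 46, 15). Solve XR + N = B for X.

X = [[-3, 5, -4], [-5, -5, 3]]

XR = B − N = [[-18, -27, 11], [16, 41, 16]].
R is on the right of X, so right-multiply by R⁻¹: X = (B − N)R⁻¹.
det R = 2; the adjugate gives R⁻¹ = [[19/2, -6, -11/2], [-5, 3, 3], [3, -2, -2]].
X = (B − N)R⁻¹ = [[-3, 5, -4], [-5, -5, 3]].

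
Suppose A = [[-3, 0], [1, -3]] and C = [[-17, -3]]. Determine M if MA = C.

M = [[6, 1]]

A is on the right of M, so right-multiply by A⁻¹: M = CA⁻¹.
det A = 9, so A⁻¹ = [[-1/3, 0], [-1/9, -1/3]].
M = CA⁻¹ = [[-17, -3]] · [[-1/3, 0], [-1/9, -1/3]] = [[6, 1]].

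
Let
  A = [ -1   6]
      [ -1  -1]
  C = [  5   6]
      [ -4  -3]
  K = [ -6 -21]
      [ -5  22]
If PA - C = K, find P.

PA = K + C = [[-1, -15], [-9, 19]].
Right-multiplying both sides by A⁻¹ gives P = (K + C)A⁻¹.
det A = 7, so A⁻¹ = [[-1/7, -6/7], [1/7, -1/7]].
P = (K + C)A⁻¹ = [[-2, 3], [4, 5]].

P = [[-2, 3], [4, 5]]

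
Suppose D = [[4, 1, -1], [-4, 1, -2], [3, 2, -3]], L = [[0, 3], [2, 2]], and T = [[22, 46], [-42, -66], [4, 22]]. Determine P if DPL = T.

Left-multiply by D⁻¹ and right-multiply by L⁻¹: P = D⁻¹TL⁻¹.
det D = -3; the adjugate gives D⁻¹ = [[-1/3, -1/3, 1/3], [6, 3, -4], [11/3, 5/3, -8/3]].
det L = -6; the adjugate gives L⁻¹ = [[-1/3, 1/2], [1/3, 0]].
D⁻¹T = [[8, 14], [-10, -10], [0, 0]].
P = (D⁻¹T)L⁻¹ = [[2, 4], [0, -5], [0, 0]].

P = [[2, 4], [0, -5], [0, 0]]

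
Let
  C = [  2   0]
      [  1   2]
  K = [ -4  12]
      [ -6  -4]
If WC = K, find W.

W = [[-5, 6], [-2, -2]]

Since C sits to the right of W, W = KC⁻¹.
C has determinant 4; C⁻¹ = [[1/2, 0], [-1/4, 1/2]].
W = KC⁻¹ = [[-4, 12], [-6, -4]] · [[1/2, 0], [-1/4, 1/2]] = [[-5, 6], [-2, -2]].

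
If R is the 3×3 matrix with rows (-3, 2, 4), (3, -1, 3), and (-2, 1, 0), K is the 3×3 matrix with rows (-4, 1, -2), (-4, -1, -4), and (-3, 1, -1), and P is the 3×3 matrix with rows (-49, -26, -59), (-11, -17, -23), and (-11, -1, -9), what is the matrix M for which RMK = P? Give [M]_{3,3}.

3

M = R⁻¹PK⁻¹ (apply R⁻¹ on the left and K⁻¹ on the right).
det R = 1; the adjugate gives R⁻¹ = [[-3, 4, 10], [-6, 8, 21], [1, -1, -3]].
det K = 2, so K⁻¹ = [[5/2, -1/2, -3], [4, -1, -4], [-7/2, 1/2, 4]].
R⁻¹P = [[-7, 0, -5], [-25, -1, -19], [-5, -6, -9]].
M = (R⁻¹P)K⁻¹ = [[0, 1, 1], [0, 4, 3], [-5, 4, 3]].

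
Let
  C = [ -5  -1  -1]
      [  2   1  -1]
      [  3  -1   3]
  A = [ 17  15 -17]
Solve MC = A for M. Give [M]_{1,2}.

6

Right-multiplying both sides by C⁻¹ gives M = AC⁻¹.
det C = 4, so C⁻¹ = [[1/2, 1, 1/2], [-9/4, -3, -7/4], [-5/4, -2, -3/4]].
M = AC⁻¹ = [[17, 15, -17]] · [[1/2, 1, 1/2], [-9/4, -3, -7/4], [-5/4, -2, -3/4]] = [[-4, 6, -5]].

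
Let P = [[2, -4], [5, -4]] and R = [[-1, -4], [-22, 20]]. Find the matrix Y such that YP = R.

Since P sits to the right of Y, Y = RP⁻¹.
P has determinant 12; P⁻¹ = [[-1/3, 1/3], [-5/12, 1/6]].
Y = RP⁻¹ = [[-1, -4], [-22, 20]] · [[-1/3, 1/3], [-5/12, 1/6]] = [[2, -1], [-1, -4]].

Y = [[2, -1], [-1, -4]]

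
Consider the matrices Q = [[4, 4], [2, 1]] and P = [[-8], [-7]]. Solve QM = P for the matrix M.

Left-multiplying both sides by Q⁻¹ gives M = Q⁻¹P.
det Q = -4, so Q⁻¹ = [[-1/4, 1], [1/2, -1]].
M = Q⁻¹P = [[-1/4, 1], [1/2, -1]] · [[-8], [-7]] = [[-5], [3]].

M = [[-5], [3]]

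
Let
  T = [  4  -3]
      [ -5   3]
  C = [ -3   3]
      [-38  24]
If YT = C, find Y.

Right-multiplying both sides by T⁻¹ gives Y = CT⁻¹.
det T = -3, so T⁻¹ = [[-1, -1], [-5/3, -4/3]].
Y = CT⁻¹ = [[-3, 3], [-38, 24]] · [[-1, -1], [-5/3, -4/3]] = [[-2, -1], [-2, 6]].

Y = [[-2, -1], [-2, 6]]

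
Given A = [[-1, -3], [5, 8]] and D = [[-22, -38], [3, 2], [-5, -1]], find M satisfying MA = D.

A is on the right of M, so right-multiply by A⁻¹: M = DA⁻¹.
det A = 7; the adjugate gives A⁻¹ = [[8/7, 3/7], [-5/7, -1/7]].
M = DA⁻¹ = [[-22, -38], [3, 2], [-5, -1]] · [[8/7, 3/7], [-5/7, -1/7]] = [[2, -4], [2, 1], [-5, -2]].

M = [[2, -4], [2, 1], [-5, -2]]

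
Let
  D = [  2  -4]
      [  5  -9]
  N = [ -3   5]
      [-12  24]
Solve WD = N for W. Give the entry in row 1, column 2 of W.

Since D sits to the right of W, W = ND⁻¹.
det D = 2; the adjugate gives D⁻¹ = [[-9/2, 2], [-5/2, 1]].
W = ND⁻¹ = [[-3, 5], [-12, 24]] · [[-9/2, 2], [-5/2, 1]] = [[1, -1], [-6, 0]].

-1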